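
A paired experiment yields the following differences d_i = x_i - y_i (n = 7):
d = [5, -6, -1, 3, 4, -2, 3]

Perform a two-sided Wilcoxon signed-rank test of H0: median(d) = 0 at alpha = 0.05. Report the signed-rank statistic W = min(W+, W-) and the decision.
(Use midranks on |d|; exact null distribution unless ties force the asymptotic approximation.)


Step 1: Drop any zero differences (none here) and take |d_i|.
|d| = [5, 6, 1, 3, 4, 2, 3]
Step 2: Midrank |d_i| (ties get averaged ranks).
ranks: |5|->6, |6|->7, |1|->1, |3|->3.5, |4|->5, |2|->2, |3|->3.5
Step 3: Attach original signs; sum ranks with positive sign and with negative sign.
W+ = 6 + 3.5 + 5 + 3.5 = 18
W- = 7 + 1 + 2 = 10
(Check: W+ + W- = 28 should equal n(n+1)/2 = 28.)
Step 4: Test statistic W = min(W+, W-) = 10.
Step 5: Ties in |d|, so use the tie-corrected normal approximation.
        E[W] = n(n+1)/4 = 7*8/4 = 14.
        Tie groups: |d|=3 (t=2); sum(t^3 - t) = 6.
        Var[W] = n(n+1)(2n+1)/24 - sum(t^3-t)/48 = 840/24 - 6/48 = 34.875.
        z = (W - E[W]) / sqrt(Var[W]) = (10 - 14) / 5.9055 = -0.6773.
        Two-sided p = 2*Phi(z) = 0.498194.
Step 6: alpha = 0.05. fail to reject H0.

W+ = 18, W- = 10, W = min = 10, p = 0.498194, fail to reject H0.


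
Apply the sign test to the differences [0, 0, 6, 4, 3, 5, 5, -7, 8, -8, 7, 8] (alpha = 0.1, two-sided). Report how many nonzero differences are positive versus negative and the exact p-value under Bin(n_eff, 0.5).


Step 1: Discard zero differences. Original n = 12; n_eff = number of nonzero differences = 10.
Nonzero differences (with sign): +6, +4, +3, +5, +5, -7, +8, -8, +7, +8
Step 2: Count signs: positive = 8, negative = 2.
Step 3: Under H0: P(positive) = 0.5, so the number of positives S ~ Bin(10, 0.5).
Step 4: Two-sided exact p-value = sum of Bin(10,0.5) probabilities at or below the observed probability = 0.109375.
Step 5: alpha = 0.1. fail to reject H0.

n_eff = 10, pos = 8, neg = 2, p = 0.109375, fail to reject H0.


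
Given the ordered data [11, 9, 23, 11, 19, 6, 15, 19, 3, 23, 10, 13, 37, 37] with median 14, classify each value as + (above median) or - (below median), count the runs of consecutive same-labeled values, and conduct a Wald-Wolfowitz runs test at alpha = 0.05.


Step 1: Compute median = 14; label A = above, B = below.
Labels in order: BBABABAABABBAA  (n_A = 7, n_B = 7)
Step 2: Count runs R = 10.
Step 3: Under H0 (random ordering), E[R] = 2*n_A*n_B/(n_A+n_B) + 1 = 2*7*7/14 + 1 = 8.0000.
        Var[R] = 2*n_A*n_B*(2*n_A*n_B - n_A - n_B) / ((n_A+n_B)^2 * (n_A+n_B-1)) = 8232/2548 = 3.2308.
        SD[R] = 1.7974.
Step 4: Continuity-corrected z = (R - 0.5 - E[R]) / SD[R] = (10 - 0.5 - 8.0000) / 1.7974 = 0.8345.
Step 5: Two-sided p-value via normal approximation = 2*(1 - Phi(|z|)) = 0.403986.
Step 6: alpha = 0.05. fail to reject H0.

R = 10, z = 0.8345, p = 0.403986, fail to reject H0.


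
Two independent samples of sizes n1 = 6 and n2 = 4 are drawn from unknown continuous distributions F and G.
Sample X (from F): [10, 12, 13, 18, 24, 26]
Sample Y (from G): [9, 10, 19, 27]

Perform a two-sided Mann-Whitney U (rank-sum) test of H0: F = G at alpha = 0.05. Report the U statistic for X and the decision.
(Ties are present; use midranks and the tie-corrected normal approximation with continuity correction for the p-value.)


Step 1: Combine and sort all 10 observations; assign midranks.
sorted (value, group): (9,Y), (10,X), (10,Y), (12,X), (13,X), (18,X), (19,Y), (24,X), (26,X), (27,Y)
ranks: 9->1, 10->2.5, 10->2.5, 12->4, 13->5, 18->6, 19->7, 24->8, 26->9, 27->10
Step 2: Rank sum for X: R1 = 2.5 + 4 + 5 + 6 + 8 + 9 = 34.5.
Step 3: U_X = R1 - n1(n1+1)/2 = 34.5 - 6*7/2 = 34.5 - 21 = 13.5.
       U_Y = n1*n2 - U_X = 24 - 13.5 = 10.5.
Step 4: Ties are present, so use the tie-corrected normal approximation (with continuity correction) for the p-value.
Step 5: p-value = 0.830664; compare to alpha = 0.05. fail to reject H0.

U_X = 13.5, p = 0.830664, fail to reject H0 at alpha = 0.05.


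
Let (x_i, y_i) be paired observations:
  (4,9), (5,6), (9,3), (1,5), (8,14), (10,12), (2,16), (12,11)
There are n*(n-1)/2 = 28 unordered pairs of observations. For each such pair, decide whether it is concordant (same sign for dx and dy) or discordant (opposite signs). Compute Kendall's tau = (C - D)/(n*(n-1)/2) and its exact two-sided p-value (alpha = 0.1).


Step 1: Enumerate the 28 unordered pairs (i,j) with i<j and classify each by sign(x_j-x_i) * sign(y_j-y_i).
  (1,2):dx=+1,dy=-3->D; (1,3):dx=+5,dy=-6->D; (1,4):dx=-3,dy=-4->C; (1,5):dx=+4,dy=+5->C
  (1,6):dx=+6,dy=+3->C; (1,7):dx=-2,dy=+7->D; (1,8):dx=+8,dy=+2->C; (2,3):dx=+4,dy=-3->D
  (2,4):dx=-4,dy=-1->C; (2,5):dx=+3,dy=+8->C; (2,6):dx=+5,dy=+6->C; (2,7):dx=-3,dy=+10->D
  (2,8):dx=+7,dy=+5->C; (3,4):dx=-8,dy=+2->D; (3,5):dx=-1,dy=+11->D; (3,6):dx=+1,dy=+9->C
  (3,7):dx=-7,dy=+13->D; (3,8):dx=+3,dy=+8->C; (4,5):dx=+7,dy=+9->C; (4,6):dx=+9,dy=+7->C
  (4,7):dx=+1,dy=+11->C; (4,8):dx=+11,dy=+6->C; (5,6):dx=+2,dy=-2->D; (5,7):dx=-6,dy=+2->D
  (5,8):dx=+4,dy=-3->D; (6,7):dx=-8,dy=+4->D; (6,8):dx=+2,dy=-1->D; (7,8):dx=+10,dy=-5->D
Step 2: C = 14, D = 14, total pairs = 28.
Step 3: tau = (C - D)/(n(n-1)/2) = (14 - 14)/28 = 0.000000.
Step 4: Exact two-sided p-value (enumerate n! = 40320 permutations of y under H0): p = 1.000000.
Step 5: alpha = 0.1. fail to reject H0.

tau_b = 0.0000 (C=14, D=14), p = 1.000000, fail to reject H0.


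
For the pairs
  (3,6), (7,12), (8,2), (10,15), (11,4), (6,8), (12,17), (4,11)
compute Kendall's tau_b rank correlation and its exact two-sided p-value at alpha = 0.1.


Step 1: Enumerate the 28 unordered pairs (i,j) with i<j and classify each by sign(x_j-x_i) * sign(y_j-y_i).
  (1,2):dx=+4,dy=+6->C; (1,3):dx=+5,dy=-4->D; (1,4):dx=+7,dy=+9->C; (1,5):dx=+8,dy=-2->D
  (1,6):dx=+3,dy=+2->C; (1,7):dx=+9,dy=+11->C; (1,8):dx=+1,dy=+5->C; (2,3):dx=+1,dy=-10->D
  (2,4):dx=+3,dy=+3->C; (2,5):dx=+4,dy=-8->D; (2,6):dx=-1,dy=-4->C; (2,7):dx=+5,dy=+5->C
  (2,8):dx=-3,dy=-1->C; (3,4):dx=+2,dy=+13->C; (3,5):dx=+3,dy=+2->C; (3,6):dx=-2,dy=+6->D
  (3,7):dx=+4,dy=+15->C; (3,8):dx=-4,dy=+9->D; (4,5):dx=+1,dy=-11->D; (4,6):dx=-4,dy=-7->C
  (4,7):dx=+2,dy=+2->C; (4,8):dx=-6,dy=-4->C; (5,6):dx=-5,dy=+4->D; (5,7):dx=+1,dy=+13->C
  (5,8):dx=-7,dy=+7->D; (6,7):dx=+6,dy=+9->C; (6,8):dx=-2,dy=+3->D; (7,8):dx=-8,dy=-6->C
Step 2: C = 18, D = 10, total pairs = 28.
Step 3: tau = (C - D)/(n(n-1)/2) = (18 - 10)/28 = 0.285714.
Step 4: Exact two-sided p-value (enumerate n! = 40320 permutations of y under H0): p = 0.398760.
Step 5: alpha = 0.1. fail to reject H0.

tau_b = 0.2857 (C=18, D=10), p = 0.398760, fail to reject H0.


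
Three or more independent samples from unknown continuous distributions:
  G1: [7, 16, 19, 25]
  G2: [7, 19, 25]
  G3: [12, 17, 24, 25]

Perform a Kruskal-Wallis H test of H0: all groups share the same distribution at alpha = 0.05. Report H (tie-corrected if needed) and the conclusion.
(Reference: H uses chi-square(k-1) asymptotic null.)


Step 1: Combine all N = 11 observations and assign midranks.
sorted (value, group, rank): (7,G1,1.5), (7,G2,1.5), (12,G3,3), (16,G1,4), (17,G3,5), (19,G1,6.5), (19,G2,6.5), (24,G3,8), (25,G1,10), (25,G2,10), (25,G3,10)
Step 2: Sum ranks within each group.
R_1 = 22 (n_1 = 4)
R_2 = 18 (n_2 = 3)
R_3 = 26 (n_3 = 4)
Step 3: H = 12/(N(N+1)) * sum(R_i^2/n_i) - 3(N+1)
     = 12/(11*12) * (22^2/4 + 18^2/3 + 26^2/4) - 3*12
     = 0.090909 * 398 - 36
     = 0.181818.
Step 4: Ties present; correction factor C = 1 - 36/(11^3 - 11) = 0.972727. Corrected H = 0.181818 / 0.972727 = 0.186916.
Step 5: Under H0, H ~ chi^2(2); p-value = 0.910776.
Step 6: alpha = 0.05. fail to reject H0.

H = 0.1869, df = 2, p = 0.910776, fail to reject H0.


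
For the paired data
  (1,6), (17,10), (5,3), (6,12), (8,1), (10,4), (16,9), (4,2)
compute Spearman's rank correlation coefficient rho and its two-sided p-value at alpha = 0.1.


Step 1: Rank x and y separately (midranks; no ties here).
rank(x): 1->1, 17->8, 5->3, 6->4, 8->5, 10->6, 16->7, 4->2
rank(y): 6->5, 10->7, 3->3, 12->8, 1->1, 4->4, 9->6, 2->2
Step 2: d_i = R_x(i) - R_y(i); compute d_i^2.
  (1-5)^2=16, (8-7)^2=1, (3-3)^2=0, (4-8)^2=16, (5-1)^2=16, (6-4)^2=4, (7-6)^2=1, (2-2)^2=0
sum(d^2) = 54.
Step 3: rho = 1 - 6*54 / (8*(8^2 - 1)) = 1 - 324/504 = 0.357143.
Step 4: Under H0, t = rho * sqrt((n-2)/(1-rho^2)) = 0.9366 ~ t(6).
Step 5: Two-sided p-value from the t-distribution with 6 df = 0.385121.
Step 6: alpha = 0.1. fail to reject H0.

rho = 0.3571, p = 0.385121, fail to reject H0 at alpha = 0.1.


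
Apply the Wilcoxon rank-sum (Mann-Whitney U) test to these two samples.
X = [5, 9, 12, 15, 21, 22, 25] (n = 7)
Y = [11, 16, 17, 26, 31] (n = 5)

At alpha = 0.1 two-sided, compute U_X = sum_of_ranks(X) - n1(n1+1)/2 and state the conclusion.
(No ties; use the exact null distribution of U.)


Step 1: Combine and sort all 12 observations; assign midranks.
sorted (value, group): (5,X), (9,X), (11,Y), (12,X), (15,X), (16,Y), (17,Y), (21,X), (22,X), (25,X), (26,Y), (31,Y)
ranks: 5->1, 9->2, 11->3, 12->4, 15->5, 16->6, 17->7, 21->8, 22->9, 25->10, 26->11, 31->12
Step 2: Rank sum for X: R1 = 1 + 2 + 4 + 5 + 8 + 9 + 10 = 39.
Step 3: U_X = R1 - n1(n1+1)/2 = 39 - 7*8/2 = 39 - 28 = 11.
       U_Y = n1*n2 - U_X = 35 - 11 = 24.
Step 4: No ties, so the exact null distribution of U (based on enumerating the C(12,7) = 792 equally likely rank assignments) gives the two-sided p-value.
Step 5: p-value = 0.343434; compare to alpha = 0.1. fail to reject H0.

U_X = 11, p = 0.343434, fail to reject H0 at alpha = 0.1.


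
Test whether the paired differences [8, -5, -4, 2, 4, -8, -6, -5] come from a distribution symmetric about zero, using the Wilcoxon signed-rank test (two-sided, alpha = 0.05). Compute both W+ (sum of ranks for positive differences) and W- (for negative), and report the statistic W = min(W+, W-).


Step 1: Drop any zero differences (none here) and take |d_i|.
|d| = [8, 5, 4, 2, 4, 8, 6, 5]
Step 2: Midrank |d_i| (ties get averaged ranks).
ranks: |8|->7.5, |5|->4.5, |4|->2.5, |2|->1, |4|->2.5, |8|->7.5, |6|->6, |5|->4.5
Step 3: Attach original signs; sum ranks with positive sign and with negative sign.
W+ = 7.5 + 1 + 2.5 = 11
W- = 4.5 + 2.5 + 7.5 + 6 + 4.5 = 25
(Check: W+ + W- = 36 should equal n(n+1)/2 = 36.)
Step 4: Test statistic W = min(W+, W-) = 11.
Step 5: Ties in |d|, so use the tie-corrected normal approximation.
        E[W] = n(n+1)/4 = 8*9/4 = 18.
        Tie groups: |d|=4 (t=2), |d|=5 (t=2), |d|=8 (t=2); sum(t^3 - t) = 18.
        Var[W] = n(n+1)(2n+1)/24 - sum(t^3-t)/48 = 1224/24 - 18/48 = 50.625.
        z = (W - E[W]) / sqrt(Var[W]) = (11 - 18) / 7.1151 = -0.9838.
        Two-sided p = 2*Phi(z) = 0.325204.
Step 6: alpha = 0.05. fail to reject H0.

W+ = 11, W- = 25, W = min = 11, p = 0.325204, fail to reject H0.


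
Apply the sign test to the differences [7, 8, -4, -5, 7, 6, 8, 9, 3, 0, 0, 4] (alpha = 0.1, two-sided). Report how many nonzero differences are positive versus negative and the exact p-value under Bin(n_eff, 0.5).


Step 1: Discard zero differences. Original n = 12; n_eff = number of nonzero differences = 10.
Nonzero differences (with sign): +7, +8, -4, -5, +7, +6, +8, +9, +3, +4
Step 2: Count signs: positive = 8, negative = 2.
Step 3: Under H0: P(positive) = 0.5, so the number of positives S ~ Bin(10, 0.5).
Step 4: Two-sided exact p-value = sum of Bin(10,0.5) probabilities at or below the observed probability = 0.109375.
Step 5: alpha = 0.1. fail to reject H0.

n_eff = 10, pos = 8, neg = 2, p = 0.109375, fail to reject H0.


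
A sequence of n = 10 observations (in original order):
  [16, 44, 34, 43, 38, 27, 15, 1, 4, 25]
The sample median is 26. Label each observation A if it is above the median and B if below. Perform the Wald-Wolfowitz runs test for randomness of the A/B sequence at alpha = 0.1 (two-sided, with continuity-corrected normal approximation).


Step 1: Compute median = 26; label A = above, B = below.
Labels in order: BAAAAABBBB  (n_A = 5, n_B = 5)
Step 2: Count runs R = 3.
Step 3: Under H0 (random ordering), E[R] = 2*n_A*n_B/(n_A+n_B) + 1 = 2*5*5/10 + 1 = 6.0000.
        Var[R] = 2*n_A*n_B*(2*n_A*n_B - n_A - n_B) / ((n_A+n_B)^2 * (n_A+n_B-1)) = 2000/900 = 2.2222.
        SD[R] = 1.4907.
Step 4: Continuity-corrected z = (R + 0.5 - E[R]) / SD[R] = (3 + 0.5 - 6.0000) / 1.4907 = -1.6771.
Step 5: Two-sided p-value via normal approximation = 2*(1 - Phi(|z|)) = 0.093533.
Step 6: alpha = 0.1. reject H0.

R = 3, z = -1.6771, p = 0.093533, reject H0.


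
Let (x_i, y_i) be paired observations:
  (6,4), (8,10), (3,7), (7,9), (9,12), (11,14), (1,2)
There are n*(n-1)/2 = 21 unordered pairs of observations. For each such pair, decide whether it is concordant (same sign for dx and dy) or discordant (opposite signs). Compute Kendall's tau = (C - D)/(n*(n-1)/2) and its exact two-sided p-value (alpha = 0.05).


Step 1: Enumerate the 21 unordered pairs (i,j) with i<j and classify each by sign(x_j-x_i) * sign(y_j-y_i).
  (1,2):dx=+2,dy=+6->C; (1,3):dx=-3,dy=+3->D; (1,4):dx=+1,dy=+5->C; (1,5):dx=+3,dy=+8->C
  (1,6):dx=+5,dy=+10->C; (1,7):dx=-5,dy=-2->C; (2,3):dx=-5,dy=-3->C; (2,4):dx=-1,dy=-1->C
  (2,5):dx=+1,dy=+2->C; (2,6):dx=+3,dy=+4->C; (2,7):dx=-7,dy=-8->C; (3,4):dx=+4,dy=+2->C
  (3,5):dx=+6,dy=+5->C; (3,6):dx=+8,dy=+7->C; (3,7):dx=-2,dy=-5->C; (4,5):dx=+2,dy=+3->C
  (4,6):dx=+4,dy=+5->C; (4,7):dx=-6,dy=-7->C; (5,6):dx=+2,dy=+2->C; (5,7):dx=-8,dy=-10->C
  (6,7):dx=-10,dy=-12->C
Step 2: C = 20, D = 1, total pairs = 21.
Step 3: tau = (C - D)/(n(n-1)/2) = (20 - 1)/21 = 0.904762.
Step 4: Exact two-sided p-value (enumerate n! = 5040 permutations of y under H0): p = 0.002778.
Step 5: alpha = 0.05. reject H0.

tau_b = 0.9048 (C=20, D=1), p = 0.002778, reject H0.


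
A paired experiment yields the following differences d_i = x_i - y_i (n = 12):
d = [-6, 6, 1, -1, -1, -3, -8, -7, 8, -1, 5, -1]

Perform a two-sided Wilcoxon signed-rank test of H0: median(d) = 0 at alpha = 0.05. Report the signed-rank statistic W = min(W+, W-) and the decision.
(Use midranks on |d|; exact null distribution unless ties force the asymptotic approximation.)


Step 1: Drop any zero differences (none here) and take |d_i|.
|d| = [6, 6, 1, 1, 1, 3, 8, 7, 8, 1, 5, 1]
Step 2: Midrank |d_i| (ties get averaged ranks).
ranks: |6|->8.5, |6|->8.5, |1|->3, |1|->3, |1|->3, |3|->6, |8|->11.5, |7|->10, |8|->11.5, |1|->3, |5|->7, |1|->3
Step 3: Attach original signs; sum ranks with positive sign and with negative sign.
W+ = 8.5 + 3 + 11.5 + 7 = 30
W- = 8.5 + 3 + 3 + 6 + 11.5 + 10 + 3 + 3 = 48
(Check: W+ + W- = 78 should equal n(n+1)/2 = 78.)
Step 4: Test statistic W = min(W+, W-) = 30.
Step 5: Ties in |d|, so use the tie-corrected normal approximation.
        E[W] = n(n+1)/4 = 12*13/4 = 39.
        Tie groups: |d|=1 (t=5), |d|=6 (t=2), |d|=8 (t=2); sum(t^3 - t) = 132.
        Var[W] = n(n+1)(2n+1)/24 - sum(t^3-t)/48 = 3900/24 - 132/48 = 159.75.
        z = (W - E[W]) / sqrt(Var[W]) = (30 - 39) / 12.6392 = -0.7121.
        Two-sided p = 2*Phi(z) = 0.476422.
Step 6: alpha = 0.05. fail to reject H0.

W+ = 30, W- = 48, W = min = 30, p = 0.476422, fail to reject H0.


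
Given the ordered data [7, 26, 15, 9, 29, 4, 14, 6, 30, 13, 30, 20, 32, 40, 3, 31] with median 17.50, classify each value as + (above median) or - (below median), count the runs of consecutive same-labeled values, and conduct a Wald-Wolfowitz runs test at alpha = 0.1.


Step 1: Compute median = 17.50; label A = above, B = below.
Labels in order: BABBABBBABAAAABA  (n_A = 8, n_B = 8)
Step 2: Count runs R = 10.
Step 3: Under H0 (random ordering), E[R] = 2*n_A*n_B/(n_A+n_B) + 1 = 2*8*8/16 + 1 = 9.0000.
        Var[R] = 2*n_A*n_B*(2*n_A*n_B - n_A - n_B) / ((n_A+n_B)^2 * (n_A+n_B-1)) = 14336/3840 = 3.7333.
        SD[R] = 1.9322.
Step 4: Continuity-corrected z = (R - 0.5 - E[R]) / SD[R] = (10 - 0.5 - 9.0000) / 1.9322 = 0.2588.
Step 5: Two-sided p-value via normal approximation = 2*(1 - Phi(|z|)) = 0.795809.
Step 6: alpha = 0.1. fail to reject H0.

R = 10, z = 0.2588, p = 0.795809, fail to reject H0.


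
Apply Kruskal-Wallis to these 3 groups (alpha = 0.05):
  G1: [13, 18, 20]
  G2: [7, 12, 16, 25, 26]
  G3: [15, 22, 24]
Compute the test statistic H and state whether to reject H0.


Step 1: Combine all N = 11 observations and assign midranks.
sorted (value, group, rank): (7,G2,1), (12,G2,2), (13,G1,3), (15,G3,4), (16,G2,5), (18,G1,6), (20,G1,7), (22,G3,8), (24,G3,9), (25,G2,10), (26,G2,11)
Step 2: Sum ranks within each group.
R_1 = 16 (n_1 = 3)
R_2 = 29 (n_2 = 5)
R_3 = 21 (n_3 = 3)
Step 3: H = 12/(N(N+1)) * sum(R_i^2/n_i) - 3(N+1)
     = 12/(11*12) * (16^2/3 + 29^2/5 + 21^2/3) - 3*12
     = 0.090909 * 400.533 - 36
     = 0.412121.
Step 4: No ties, so H is used without correction.
Step 5: Under H0, H ~ chi^2(2); p-value = 0.813784.
Step 6: alpha = 0.05. fail to reject H0.

H = 0.4121, df = 2, p = 0.813784, fail to reject H0.


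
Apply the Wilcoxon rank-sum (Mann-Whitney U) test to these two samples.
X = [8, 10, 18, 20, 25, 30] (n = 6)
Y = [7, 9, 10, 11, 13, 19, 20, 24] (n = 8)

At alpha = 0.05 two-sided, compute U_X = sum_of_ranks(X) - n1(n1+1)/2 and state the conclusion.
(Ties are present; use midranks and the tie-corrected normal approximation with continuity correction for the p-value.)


Step 1: Combine and sort all 14 observations; assign midranks.
sorted (value, group): (7,Y), (8,X), (9,Y), (10,X), (10,Y), (11,Y), (13,Y), (18,X), (19,Y), (20,X), (20,Y), (24,Y), (25,X), (30,X)
ranks: 7->1, 8->2, 9->3, 10->4.5, 10->4.5, 11->6, 13->7, 18->8, 19->9, 20->10.5, 20->10.5, 24->12, 25->13, 30->14
Step 2: Rank sum for X: R1 = 2 + 4.5 + 8 + 10.5 + 13 + 14 = 52.
Step 3: U_X = R1 - n1(n1+1)/2 = 52 - 6*7/2 = 52 - 21 = 31.
       U_Y = n1*n2 - U_X = 48 - 31 = 17.
Step 4: Ties are present, so use the tie-corrected normal approximation (with continuity correction) for the p-value.
Step 5: p-value = 0.400350; compare to alpha = 0.05. fail to reject H0.

U_X = 31, p = 0.400350, fail to reject H0 at alpha = 0.05.


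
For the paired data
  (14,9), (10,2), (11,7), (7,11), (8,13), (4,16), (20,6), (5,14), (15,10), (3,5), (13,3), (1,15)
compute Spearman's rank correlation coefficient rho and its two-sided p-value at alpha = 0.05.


Step 1: Rank x and y separately (midranks; no ties here).
rank(x): 14->10, 10->7, 11->8, 7->5, 8->6, 4->3, 20->12, 5->4, 15->11, 3->2, 13->9, 1->1
rank(y): 9->6, 2->1, 7->5, 11->8, 13->9, 16->12, 6->4, 14->10, 10->7, 5->3, 3->2, 15->11
Step 2: d_i = R_x(i) - R_y(i); compute d_i^2.
  (10-6)^2=16, (7-1)^2=36, (8-5)^2=9, (5-8)^2=9, (6-9)^2=9, (3-12)^2=81, (12-4)^2=64, (4-10)^2=36, (11-7)^2=16, (2-3)^2=1, (9-2)^2=49, (1-11)^2=100
sum(d^2) = 426.
Step 3: rho = 1 - 6*426 / (12*(12^2 - 1)) = 1 - 2556/1716 = -0.489510.
Step 4: Under H0, t = rho * sqrt((n-2)/(1-rho^2)) = -1.7752 ~ t(10).
Step 5: Two-sided p-value from the t-distribution with 10 df = 0.106252.
Step 6: alpha = 0.05. fail to reject H0.

rho = -0.4895, p = 0.106252, fail to reject H0 at alpha = 0.05.


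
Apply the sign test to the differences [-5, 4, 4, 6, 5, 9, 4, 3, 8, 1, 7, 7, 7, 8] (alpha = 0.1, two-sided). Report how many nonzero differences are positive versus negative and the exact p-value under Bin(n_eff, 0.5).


Step 1: Discard zero differences. Original n = 14; n_eff = number of nonzero differences = 14.
Nonzero differences (with sign): -5, +4, +4, +6, +5, +9, +4, +3, +8, +1, +7, +7, +7, +8
Step 2: Count signs: positive = 13, negative = 1.
Step 3: Under H0: P(positive) = 0.5, so the number of positives S ~ Bin(14, 0.5).
Step 4: Two-sided exact p-value = sum of Bin(14,0.5) probabilities at or below the observed probability = 0.001831.
Step 5: alpha = 0.1. reject H0.

n_eff = 14, pos = 13, neg = 1, p = 0.001831, reject H0.


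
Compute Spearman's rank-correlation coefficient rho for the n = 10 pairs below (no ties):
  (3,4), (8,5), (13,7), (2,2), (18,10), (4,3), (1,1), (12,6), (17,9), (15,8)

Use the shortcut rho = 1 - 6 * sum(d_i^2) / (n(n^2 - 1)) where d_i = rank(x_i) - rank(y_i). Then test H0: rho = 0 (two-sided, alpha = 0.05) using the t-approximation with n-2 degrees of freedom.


Step 1: Rank x and y separately (midranks; no ties here).
rank(x): 3->3, 8->5, 13->7, 2->2, 18->10, 4->4, 1->1, 12->6, 17->9, 15->8
rank(y): 4->4, 5->5, 7->7, 2->2, 10->10, 3->3, 1->1, 6->6, 9->9, 8->8
Step 2: d_i = R_x(i) - R_y(i); compute d_i^2.
  (3-4)^2=1, (5-5)^2=0, (7-7)^2=0, (2-2)^2=0, (10-10)^2=0, (4-3)^2=1, (1-1)^2=0, (6-6)^2=0, (9-9)^2=0, (8-8)^2=0
sum(d^2) = 2.
Step 3: rho = 1 - 6*2 / (10*(10^2 - 1)) = 1 - 12/990 = 0.987879.
Step 4: Under H0, t = rho * sqrt((n-2)/(1-rho^2)) = 18.0003 ~ t(8).
Step 5: Two-sided p-value from the t-distribution with 8 df = 0.000000.
Step 6: alpha = 0.05. reject H0.

rho = 0.9879, p = 0.000000, reject H0 at alpha = 0.05.


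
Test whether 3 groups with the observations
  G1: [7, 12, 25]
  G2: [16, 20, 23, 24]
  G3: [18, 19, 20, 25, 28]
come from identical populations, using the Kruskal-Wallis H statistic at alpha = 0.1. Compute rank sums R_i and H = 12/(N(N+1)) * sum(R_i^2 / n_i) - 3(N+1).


Step 1: Combine all N = 12 observations and assign midranks.
sorted (value, group, rank): (7,G1,1), (12,G1,2), (16,G2,3), (18,G3,4), (19,G3,5), (20,G2,6.5), (20,G3,6.5), (23,G2,8), (24,G2,9), (25,G1,10.5), (25,G3,10.5), (28,G3,12)
Step 2: Sum ranks within each group.
R_1 = 13.5 (n_1 = 3)
R_2 = 26.5 (n_2 = 4)
R_3 = 38 (n_3 = 5)
Step 3: H = 12/(N(N+1)) * sum(R_i^2/n_i) - 3(N+1)
     = 12/(12*13) * (13.5^2/3 + 26.5^2/4 + 38^2/5) - 3*13
     = 0.076923 * 525.112 - 39
     = 1.393269.
Step 4: Ties present; correction factor C = 1 - 12/(12^3 - 12) = 0.993007. Corrected H = 1.393269 / 0.993007 = 1.403081.
Step 5: Under H0, H ~ chi^2(2); p-value = 0.495821.
Step 6: alpha = 0.1. fail to reject H0.

H = 1.4031, df = 2, p = 0.495821, fail to reject H0.


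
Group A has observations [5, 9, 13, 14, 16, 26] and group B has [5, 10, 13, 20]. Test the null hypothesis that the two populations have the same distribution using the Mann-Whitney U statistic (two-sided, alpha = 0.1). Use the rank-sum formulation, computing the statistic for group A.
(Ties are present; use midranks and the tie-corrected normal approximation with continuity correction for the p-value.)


Step 1: Combine and sort all 10 observations; assign midranks.
sorted (value, group): (5,X), (5,Y), (9,X), (10,Y), (13,X), (13,Y), (14,X), (16,X), (20,Y), (26,X)
ranks: 5->1.5, 5->1.5, 9->3, 10->4, 13->5.5, 13->5.5, 14->7, 16->8, 20->9, 26->10
Step 2: Rank sum for X: R1 = 1.5 + 3 + 5.5 + 7 + 8 + 10 = 35.
Step 3: U_X = R1 - n1(n1+1)/2 = 35 - 6*7/2 = 35 - 21 = 14.
       U_Y = n1*n2 - U_X = 24 - 14 = 10.
Step 4: Ties are present, so use the tie-corrected normal approximation (with continuity correction) for the p-value.
Step 5: p-value = 0.747637; compare to alpha = 0.1. fail to reject H0.

U_X = 14, p = 0.747637, fail to reject H0 at alpha = 0.1.


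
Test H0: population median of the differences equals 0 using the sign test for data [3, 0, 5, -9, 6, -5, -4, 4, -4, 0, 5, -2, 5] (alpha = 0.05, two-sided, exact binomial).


Step 1: Discard zero differences. Original n = 13; n_eff = number of nonzero differences = 11.
Nonzero differences (with sign): +3, +5, -9, +6, -5, -4, +4, -4, +5, -2, +5
Step 2: Count signs: positive = 6, negative = 5.
Step 3: Under H0: P(positive) = 0.5, so the number of positives S ~ Bin(11, 0.5).
Step 4: Two-sided exact p-value = sum of Bin(11,0.5) probabilities at or below the observed probability = 1.000000.
Step 5: alpha = 0.05. fail to reject H0.

n_eff = 11, pos = 6, neg = 5, p = 1.000000, fail to reject H0.


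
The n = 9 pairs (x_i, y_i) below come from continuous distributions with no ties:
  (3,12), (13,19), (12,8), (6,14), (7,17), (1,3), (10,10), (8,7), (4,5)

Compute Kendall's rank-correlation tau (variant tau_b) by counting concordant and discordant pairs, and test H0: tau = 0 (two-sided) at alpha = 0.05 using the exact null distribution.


Step 1: Enumerate the 36 unordered pairs (i,j) with i<j and classify each by sign(x_j-x_i) * sign(y_j-y_i).
  (1,2):dx=+10,dy=+7->C; (1,3):dx=+9,dy=-4->D; (1,4):dx=+3,dy=+2->C; (1,5):dx=+4,dy=+5->C
  (1,6):dx=-2,dy=-9->C; (1,7):dx=+7,dy=-2->D; (1,8):dx=+5,dy=-5->D; (1,9):dx=+1,dy=-7->D
  (2,3):dx=-1,dy=-11->C; (2,4):dx=-7,dy=-5->C; (2,5):dx=-6,dy=-2->C; (2,6):dx=-12,dy=-16->C
  (2,7):dx=-3,dy=-9->C; (2,8):dx=-5,dy=-12->C; (2,9):dx=-9,dy=-14->C; (3,4):dx=-6,dy=+6->D
  (3,5):dx=-5,dy=+9->D; (3,6):dx=-11,dy=-5->C; (3,7):dx=-2,dy=+2->D; (3,8):dx=-4,dy=-1->C
  (3,9):dx=-8,dy=-3->C; (4,5):dx=+1,dy=+3->C; (4,6):dx=-5,dy=-11->C; (4,7):dx=+4,dy=-4->D
  (4,8):dx=+2,dy=-7->D; (4,9):dx=-2,dy=-9->C; (5,6):dx=-6,dy=-14->C; (5,7):dx=+3,dy=-7->D
  (5,8):dx=+1,dy=-10->D; (5,9):dx=-3,dy=-12->C; (6,7):dx=+9,dy=+7->C; (6,8):dx=+7,dy=+4->C
  (6,9):dx=+3,dy=+2->C; (7,8):dx=-2,dy=-3->C; (7,9):dx=-6,dy=-5->C; (8,9):dx=-4,dy=-2->C
Step 2: C = 25, D = 11, total pairs = 36.
Step 3: tau = (C - D)/(n(n-1)/2) = (25 - 11)/36 = 0.388889.
Step 4: Exact two-sided p-value (enumerate n! = 362880 permutations of y under H0): p = 0.180181.
Step 5: alpha = 0.05. fail to reject H0.

tau_b = 0.3889 (C=25, D=11), p = 0.180181, fail to reject H0.


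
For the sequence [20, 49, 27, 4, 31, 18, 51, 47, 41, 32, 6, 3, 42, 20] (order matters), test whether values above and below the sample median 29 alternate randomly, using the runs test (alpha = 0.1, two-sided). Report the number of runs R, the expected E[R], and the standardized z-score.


Step 1: Compute median = 29; label A = above, B = below.
Labels in order: BABBABAAAABBAB  (n_A = 7, n_B = 7)
Step 2: Count runs R = 9.
Step 3: Under H0 (random ordering), E[R] = 2*n_A*n_B/(n_A+n_B) + 1 = 2*7*7/14 + 1 = 8.0000.
        Var[R] = 2*n_A*n_B*(2*n_A*n_B - n_A - n_B) / ((n_A+n_B)^2 * (n_A+n_B-1)) = 8232/2548 = 3.2308.
        SD[R] = 1.7974.
Step 4: Continuity-corrected z = (R - 0.5 - E[R]) / SD[R] = (9 - 0.5 - 8.0000) / 1.7974 = 0.2782.
Step 5: Two-sided p-value via normal approximation = 2*(1 - Phi(|z|)) = 0.780879.
Step 6: alpha = 0.1. fail to reject H0.

R = 9, z = 0.2782, p = 0.780879, fail to reject H0.


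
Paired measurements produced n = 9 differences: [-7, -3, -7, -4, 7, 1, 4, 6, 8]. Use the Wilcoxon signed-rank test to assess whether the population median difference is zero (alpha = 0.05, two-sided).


Step 1: Drop any zero differences (none here) and take |d_i|.
|d| = [7, 3, 7, 4, 7, 1, 4, 6, 8]
Step 2: Midrank |d_i| (ties get averaged ranks).
ranks: |7|->7, |3|->2, |7|->7, |4|->3.5, |7|->7, |1|->1, |4|->3.5, |6|->5, |8|->9
Step 3: Attach original signs; sum ranks with positive sign and with negative sign.
W+ = 7 + 1 + 3.5 + 5 + 9 = 25.5
W- = 7 + 2 + 7 + 3.5 = 19.5
(Check: W+ + W- = 45 should equal n(n+1)/2 = 45.)
Step 4: Test statistic W = min(W+, W-) = 19.5.
Step 5: Ties in |d|, so use the tie-corrected normal approximation.
        E[W] = n(n+1)/4 = 9*10/4 = 22.5.
        Tie groups: |d|=4 (t=2), |d|=7 (t=3); sum(t^3 - t) = 30.
        Var[W] = n(n+1)(2n+1)/24 - sum(t^3-t)/48 = 1710/24 - 30/48 = 70.625.
        z = (W - E[W]) / sqrt(Var[W]) = (19.5 - 22.5) / 8.4039 = -0.3570.
        Two-sided p = 2*Phi(z) = 0.721108.
Step 6: alpha = 0.05. fail to reject H0.

W+ = 25.5, W- = 19.5, W = min = 19.5, p = 0.721108, fail to reject H0.


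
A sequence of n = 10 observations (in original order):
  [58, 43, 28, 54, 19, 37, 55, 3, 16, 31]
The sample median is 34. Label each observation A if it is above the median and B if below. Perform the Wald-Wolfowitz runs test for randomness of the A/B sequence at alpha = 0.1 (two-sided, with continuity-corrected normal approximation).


Step 1: Compute median = 34; label A = above, B = below.
Labels in order: AABABAABBB  (n_A = 5, n_B = 5)
Step 2: Count runs R = 6.
Step 3: Under H0 (random ordering), E[R] = 2*n_A*n_B/(n_A+n_B) + 1 = 2*5*5/10 + 1 = 6.0000.
        Var[R] = 2*n_A*n_B*(2*n_A*n_B - n_A - n_B) / ((n_A+n_B)^2 * (n_A+n_B-1)) = 2000/900 = 2.2222.
        SD[R] = 1.4907.
Step 4: R = E[R], so z = 0 with no continuity correction.
Step 5: Two-sided p-value via normal approximation = 2*(1 - Phi(|z|)) = 1.000000.
Step 6: alpha = 0.1. fail to reject H0.

R = 6, z = 0.0000, p = 1.000000, fail to reject H0.


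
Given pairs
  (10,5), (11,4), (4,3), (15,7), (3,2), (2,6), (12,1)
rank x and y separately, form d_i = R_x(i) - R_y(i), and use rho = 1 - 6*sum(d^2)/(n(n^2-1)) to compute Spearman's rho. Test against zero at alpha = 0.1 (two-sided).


Step 1: Rank x and y separately (midranks; no ties here).
rank(x): 10->4, 11->5, 4->3, 15->7, 3->2, 2->1, 12->6
rank(y): 5->5, 4->4, 3->3, 7->7, 2->2, 6->6, 1->1
Step 2: d_i = R_x(i) - R_y(i); compute d_i^2.
  (4-5)^2=1, (5-4)^2=1, (3-3)^2=0, (7-7)^2=0, (2-2)^2=0, (1-6)^2=25, (6-1)^2=25
sum(d^2) = 52.
Step 3: rho = 1 - 6*52 / (7*(7^2 - 1)) = 1 - 312/336 = 0.071429.
Step 4: Under H0, t = rho * sqrt((n-2)/(1-rho^2)) = 0.1601 ~ t(5).
Step 5: Two-sided p-value from the t-distribution with 5 df = 0.879048.
Step 6: alpha = 0.1. fail to reject H0.

rho = 0.0714, p = 0.879048, fail to reject H0 at alpha = 0.1.


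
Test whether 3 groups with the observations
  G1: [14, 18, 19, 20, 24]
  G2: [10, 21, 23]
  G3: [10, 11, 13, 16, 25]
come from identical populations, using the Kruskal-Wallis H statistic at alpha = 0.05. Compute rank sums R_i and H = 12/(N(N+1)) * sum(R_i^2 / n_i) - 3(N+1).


Step 1: Combine all N = 13 observations and assign midranks.
sorted (value, group, rank): (10,G2,1.5), (10,G3,1.5), (11,G3,3), (13,G3,4), (14,G1,5), (16,G3,6), (18,G1,7), (19,G1,8), (20,G1,9), (21,G2,10), (23,G2,11), (24,G1,12), (25,G3,13)
Step 2: Sum ranks within each group.
R_1 = 41 (n_1 = 5)
R_2 = 22.5 (n_2 = 3)
R_3 = 27.5 (n_3 = 5)
Step 3: H = 12/(N(N+1)) * sum(R_i^2/n_i) - 3(N+1)
     = 12/(13*14) * (41^2/5 + 22.5^2/3 + 27.5^2/5) - 3*14
     = 0.065934 * 656.2 - 42
     = 1.265934.
Step 4: Ties present; correction factor C = 1 - 6/(13^3 - 13) = 0.997253. Corrected H = 1.265934 / 0.997253 = 1.269421.
Step 5: Under H0, H ~ chi^2(2); p-value = 0.530089.
Step 6: alpha = 0.05. fail to reject H0.

H = 1.2694, df = 2, p = 0.530089, fail to reject H0.


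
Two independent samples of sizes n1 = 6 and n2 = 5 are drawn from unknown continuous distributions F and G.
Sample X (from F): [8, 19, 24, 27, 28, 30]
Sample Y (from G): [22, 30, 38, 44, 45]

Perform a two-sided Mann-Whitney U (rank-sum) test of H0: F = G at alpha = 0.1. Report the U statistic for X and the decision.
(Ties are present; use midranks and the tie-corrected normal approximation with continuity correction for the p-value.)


Step 1: Combine and sort all 11 observations; assign midranks.
sorted (value, group): (8,X), (19,X), (22,Y), (24,X), (27,X), (28,X), (30,X), (30,Y), (38,Y), (44,Y), (45,Y)
ranks: 8->1, 19->2, 22->3, 24->4, 27->5, 28->6, 30->7.5, 30->7.5, 38->9, 44->10, 45->11
Step 2: Rank sum for X: R1 = 1 + 2 + 4 + 5 + 6 + 7.5 = 25.5.
Step 3: U_X = R1 - n1(n1+1)/2 = 25.5 - 6*7/2 = 25.5 - 21 = 4.5.
       U_Y = n1*n2 - U_X = 30 - 4.5 = 25.5.
Step 4: Ties are present, so use the tie-corrected normal approximation (with continuity correction) for the p-value.
Step 5: p-value = 0.067264; compare to alpha = 0.1. reject H0.

U_X = 4.5, p = 0.067264, reject H0 at alpha = 0.1.


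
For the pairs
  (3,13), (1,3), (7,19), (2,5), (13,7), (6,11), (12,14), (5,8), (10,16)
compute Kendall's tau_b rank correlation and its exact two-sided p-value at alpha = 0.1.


Step 1: Enumerate the 36 unordered pairs (i,j) with i<j and classify each by sign(x_j-x_i) * sign(y_j-y_i).
  (1,2):dx=-2,dy=-10->C; (1,3):dx=+4,dy=+6->C; (1,4):dx=-1,dy=-8->C; (1,5):dx=+10,dy=-6->D
  (1,6):dx=+3,dy=-2->D; (1,7):dx=+9,dy=+1->C; (1,8):dx=+2,dy=-5->D; (1,9):dx=+7,dy=+3->C
  (2,3):dx=+6,dy=+16->C; (2,4):dx=+1,dy=+2->C; (2,5):dx=+12,dy=+4->C; (2,6):dx=+5,dy=+8->C
  (2,7):dx=+11,dy=+11->C; (2,8):dx=+4,dy=+5->C; (2,9):dx=+9,dy=+13->C; (3,4):dx=-5,dy=-14->C
  (3,5):dx=+6,dy=-12->D; (3,6):dx=-1,dy=-8->C; (3,7):dx=+5,dy=-5->D; (3,8):dx=-2,dy=-11->C
  (3,9):dx=+3,dy=-3->D; (4,5):dx=+11,dy=+2->C; (4,6):dx=+4,dy=+6->C; (4,7):dx=+10,dy=+9->C
  (4,8):dx=+3,dy=+3->C; (4,9):dx=+8,dy=+11->C; (5,6):dx=-7,dy=+4->D; (5,7):dx=-1,dy=+7->D
  (5,8):dx=-8,dy=+1->D; (5,9):dx=-3,dy=+9->D; (6,7):dx=+6,dy=+3->C; (6,8):dx=-1,dy=-3->C
  (6,9):dx=+4,dy=+5->C; (7,8):dx=-7,dy=-6->C; (7,9):dx=-2,dy=+2->D; (8,9):dx=+5,dy=+8->C
Step 2: C = 25, D = 11, total pairs = 36.
Step 3: tau = (C - D)/(n(n-1)/2) = (25 - 11)/36 = 0.388889.
Step 4: Exact two-sided p-value (enumerate n! = 362880 permutations of y under H0): p = 0.180181.
Step 5: alpha = 0.1. fail to reject H0.

tau_b = 0.3889 (C=25, D=11), p = 0.180181, fail to reject H0.


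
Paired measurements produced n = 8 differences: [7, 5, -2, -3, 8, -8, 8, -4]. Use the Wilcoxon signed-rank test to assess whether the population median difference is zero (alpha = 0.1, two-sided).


Step 1: Drop any zero differences (none here) and take |d_i|.
|d| = [7, 5, 2, 3, 8, 8, 8, 4]
Step 2: Midrank |d_i| (ties get averaged ranks).
ranks: |7|->5, |5|->4, |2|->1, |3|->2, |8|->7, |8|->7, |8|->7, |4|->3
Step 3: Attach original signs; sum ranks with positive sign and with negative sign.
W+ = 5 + 4 + 7 + 7 = 23
W- = 1 + 2 + 7 + 3 = 13
(Check: W+ + W- = 36 should equal n(n+1)/2 = 36.)
Step 4: Test statistic W = min(W+, W-) = 13.
Step 5: Ties in |d|, so use the tie-corrected normal approximation.
        E[W] = n(n+1)/4 = 8*9/4 = 18.
        Tie groups: |d|=8 (t=3); sum(t^3 - t) = 24.
        Var[W] = n(n+1)(2n+1)/24 - sum(t^3-t)/48 = 1224/24 - 24/48 = 50.5.
        z = (W - E[W]) / sqrt(Var[W]) = (13 - 18) / 7.1063 = -0.7036.
        Two-sided p = 2*Phi(z) = 0.481683.
Step 6: alpha = 0.1. fail to reject H0.

W+ = 23, W- = 13, W = min = 13, p = 0.481683, fail to reject H0.


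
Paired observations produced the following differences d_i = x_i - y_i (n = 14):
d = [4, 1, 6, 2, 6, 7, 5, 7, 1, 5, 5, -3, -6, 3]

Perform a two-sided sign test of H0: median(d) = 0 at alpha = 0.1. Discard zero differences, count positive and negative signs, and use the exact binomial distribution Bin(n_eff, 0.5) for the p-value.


Step 1: Discard zero differences. Original n = 14; n_eff = number of nonzero differences = 14.
Nonzero differences (with sign): +4, +1, +6, +2, +6, +7, +5, +7, +1, +5, +5, -3, -6, +3
Step 2: Count signs: positive = 12, negative = 2.
Step 3: Under H0: P(positive) = 0.5, so the number of positives S ~ Bin(14, 0.5).
Step 4: Two-sided exact p-value = sum of Bin(14,0.5) probabilities at or below the observed probability = 0.012939.
Step 5: alpha = 0.1. reject H0.

n_eff = 14, pos = 12, neg = 2, p = 0.012939, reject H0.


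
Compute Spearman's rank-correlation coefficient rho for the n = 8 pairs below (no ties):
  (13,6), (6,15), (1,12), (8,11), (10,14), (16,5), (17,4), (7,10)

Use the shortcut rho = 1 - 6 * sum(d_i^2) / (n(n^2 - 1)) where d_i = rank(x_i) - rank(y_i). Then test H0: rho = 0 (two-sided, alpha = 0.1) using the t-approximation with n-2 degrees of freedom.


Step 1: Rank x and y separately (midranks; no ties here).
rank(x): 13->6, 6->2, 1->1, 8->4, 10->5, 16->7, 17->8, 7->3
rank(y): 6->3, 15->8, 12->6, 11->5, 14->7, 5->2, 4->1, 10->4
Step 2: d_i = R_x(i) - R_y(i); compute d_i^2.
  (6-3)^2=9, (2-8)^2=36, (1-6)^2=25, (4-5)^2=1, (5-7)^2=4, (7-2)^2=25, (8-1)^2=49, (3-4)^2=1
sum(d^2) = 150.
Step 3: rho = 1 - 6*150 / (8*(8^2 - 1)) = 1 - 900/504 = -0.785714.
Step 4: Under H0, t = rho * sqrt((n-2)/(1-rho^2)) = -3.1113 ~ t(6).
Step 5: Two-sided p-value from the t-distribution with 6 df = 0.020815.
Step 6: alpha = 0.1. reject H0.

rho = -0.7857, p = 0.020815, reject H0 at alpha = 0.1.


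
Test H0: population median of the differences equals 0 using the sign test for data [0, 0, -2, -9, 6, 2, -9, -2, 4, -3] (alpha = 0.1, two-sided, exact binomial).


Step 1: Discard zero differences. Original n = 10; n_eff = number of nonzero differences = 8.
Nonzero differences (with sign): -2, -9, +6, +2, -9, -2, +4, -3
Step 2: Count signs: positive = 3, negative = 5.
Step 3: Under H0: P(positive) = 0.5, so the number of positives S ~ Bin(8, 0.5).
Step 4: Two-sided exact p-value = sum of Bin(8,0.5) probabilities at or below the observed probability = 0.726562.
Step 5: alpha = 0.1. fail to reject H0.

n_eff = 8, pos = 3, neg = 5, p = 0.726562, fail to reject H0.


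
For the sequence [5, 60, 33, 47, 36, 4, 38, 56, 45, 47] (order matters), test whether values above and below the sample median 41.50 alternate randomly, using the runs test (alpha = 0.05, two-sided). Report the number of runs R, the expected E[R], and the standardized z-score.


Step 1: Compute median = 41.50; label A = above, B = below.
Labels in order: BABABBBAAA  (n_A = 5, n_B = 5)
Step 2: Count runs R = 6.
Step 3: Under H0 (random ordering), E[R] = 2*n_A*n_B/(n_A+n_B) + 1 = 2*5*5/10 + 1 = 6.0000.
        Var[R] = 2*n_A*n_B*(2*n_A*n_B - n_A - n_B) / ((n_A+n_B)^2 * (n_A+n_B-1)) = 2000/900 = 2.2222.
        SD[R] = 1.4907.
Step 4: R = E[R], so z = 0 with no continuity correction.
Step 5: Two-sided p-value via normal approximation = 2*(1 - Phi(|z|)) = 1.000000.
Step 6: alpha = 0.05. fail to reject H0.

R = 6, z = 0.0000, p = 1.000000, fail to reject H0.


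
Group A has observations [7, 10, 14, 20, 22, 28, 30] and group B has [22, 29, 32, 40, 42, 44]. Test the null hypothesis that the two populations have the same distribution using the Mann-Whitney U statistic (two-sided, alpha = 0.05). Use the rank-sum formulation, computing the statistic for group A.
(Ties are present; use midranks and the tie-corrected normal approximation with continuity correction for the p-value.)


Step 1: Combine and sort all 13 observations; assign midranks.
sorted (value, group): (7,X), (10,X), (14,X), (20,X), (22,X), (22,Y), (28,X), (29,Y), (30,X), (32,Y), (40,Y), (42,Y), (44,Y)
ranks: 7->1, 10->2, 14->3, 20->4, 22->5.5, 22->5.5, 28->7, 29->8, 30->9, 32->10, 40->11, 42->12, 44->13
Step 2: Rank sum for X: R1 = 1 + 2 + 3 + 4 + 5.5 + 7 + 9 = 31.5.
Step 3: U_X = R1 - n1(n1+1)/2 = 31.5 - 7*8/2 = 31.5 - 28 = 3.5.
       U_Y = n1*n2 - U_X = 42 - 3.5 = 38.5.
Step 4: Ties are present, so use the tie-corrected normal approximation (with continuity correction) for the p-value.
Step 5: p-value = 0.015019; compare to alpha = 0.05. reject H0.

U_X = 3.5, p = 0.015019, reject H0 at alpha = 0.05.


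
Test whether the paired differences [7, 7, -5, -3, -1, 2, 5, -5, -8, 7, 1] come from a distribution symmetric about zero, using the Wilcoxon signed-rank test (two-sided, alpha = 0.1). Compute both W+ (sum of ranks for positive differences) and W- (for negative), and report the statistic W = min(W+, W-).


Step 1: Drop any zero differences (none here) and take |d_i|.
|d| = [7, 7, 5, 3, 1, 2, 5, 5, 8, 7, 1]
Step 2: Midrank |d_i| (ties get averaged ranks).
ranks: |7|->9, |7|->9, |5|->6, |3|->4, |1|->1.5, |2|->3, |5|->6, |5|->6, |8|->11, |7|->9, |1|->1.5
Step 3: Attach original signs; sum ranks with positive sign and with negative sign.
W+ = 9 + 9 + 3 + 6 + 9 + 1.5 = 37.5
W- = 6 + 4 + 1.5 + 6 + 11 = 28.5
(Check: W+ + W- = 66 should equal n(n+1)/2 = 66.)
Step 4: Test statistic W = min(W+, W-) = 28.5.
Step 5: Ties in |d|, so use the tie-corrected normal approximation.
        E[W] = n(n+1)/4 = 11*12/4 = 33.
        Tie groups: |d|=1 (t=2), |d|=5 (t=3), |d|=7 (t=3); sum(t^3 - t) = 54.
        Var[W] = n(n+1)(2n+1)/24 - sum(t^3-t)/48 = 3036/24 - 54/48 = 125.375.
        z = (W - E[W]) / sqrt(Var[W]) = (28.5 - 33) / 11.1971 = -0.4019.
        Two-sided p = 2*Phi(z) = 0.687765.
Step 6: alpha = 0.1. fail to reject H0.

W+ = 37.5, W- = 28.5, W = min = 28.5, p = 0.687765, fail to reject H0.


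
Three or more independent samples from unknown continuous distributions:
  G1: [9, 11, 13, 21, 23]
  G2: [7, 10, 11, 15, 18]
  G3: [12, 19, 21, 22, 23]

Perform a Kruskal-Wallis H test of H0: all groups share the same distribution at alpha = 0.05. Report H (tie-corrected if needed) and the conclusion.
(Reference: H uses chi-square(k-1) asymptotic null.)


Step 1: Combine all N = 15 observations and assign midranks.
sorted (value, group, rank): (7,G2,1), (9,G1,2), (10,G2,3), (11,G1,4.5), (11,G2,4.5), (12,G3,6), (13,G1,7), (15,G2,8), (18,G2,9), (19,G3,10), (21,G1,11.5), (21,G3,11.5), (22,G3,13), (23,G1,14.5), (23,G3,14.5)
Step 2: Sum ranks within each group.
R_1 = 39.5 (n_1 = 5)
R_2 = 25.5 (n_2 = 5)
R_3 = 55 (n_3 = 5)
Step 3: H = 12/(N(N+1)) * sum(R_i^2/n_i) - 3(N+1)
     = 12/(15*16) * (39.5^2/5 + 25.5^2/5 + 55^2/5) - 3*16
     = 0.050000 * 1047.1 - 48
     = 4.355000.
Step 4: Ties present; correction factor C = 1 - 18/(15^3 - 15) = 0.994643. Corrected H = 4.355000 / 0.994643 = 4.378456.
Step 5: Under H0, H ~ chi^2(2); p-value = 0.112003.
Step 6: alpha = 0.05. fail to reject H0.

H = 4.3785, df = 2, p = 0.112003, fail to reject H0.
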